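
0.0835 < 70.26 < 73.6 True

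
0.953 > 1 False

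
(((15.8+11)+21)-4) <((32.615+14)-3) False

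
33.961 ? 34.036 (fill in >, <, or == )<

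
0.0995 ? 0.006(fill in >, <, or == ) >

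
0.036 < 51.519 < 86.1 True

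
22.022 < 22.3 True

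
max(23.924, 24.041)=24.041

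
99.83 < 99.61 False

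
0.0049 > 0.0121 False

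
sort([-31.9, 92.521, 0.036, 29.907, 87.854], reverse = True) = [92.521, 87.854, 29.907, 0.036, -31.9]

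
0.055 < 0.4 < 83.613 True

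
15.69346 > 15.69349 False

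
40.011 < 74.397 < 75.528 True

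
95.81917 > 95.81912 True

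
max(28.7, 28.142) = 28.7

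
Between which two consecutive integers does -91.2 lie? -92 and -91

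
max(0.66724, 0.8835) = 0.8835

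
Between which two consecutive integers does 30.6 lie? 30 and 31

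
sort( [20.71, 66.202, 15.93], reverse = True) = [66.202, 20.71, 15.93]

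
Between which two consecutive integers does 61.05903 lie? 61 and 62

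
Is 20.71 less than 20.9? Yes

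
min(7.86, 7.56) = 7.56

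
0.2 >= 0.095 True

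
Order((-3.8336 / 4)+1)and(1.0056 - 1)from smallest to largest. (1.0056 - 1), ((-3.8336 / 4)+1)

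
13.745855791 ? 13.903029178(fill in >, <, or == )<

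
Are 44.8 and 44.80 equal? Yes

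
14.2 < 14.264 True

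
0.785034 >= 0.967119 False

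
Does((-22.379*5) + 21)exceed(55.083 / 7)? No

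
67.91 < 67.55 False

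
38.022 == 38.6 False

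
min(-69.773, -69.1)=-69.773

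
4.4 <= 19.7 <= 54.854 True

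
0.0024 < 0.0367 True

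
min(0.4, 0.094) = 0.094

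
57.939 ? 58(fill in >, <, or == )<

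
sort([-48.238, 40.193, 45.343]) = [-48.238, 40.193, 45.343]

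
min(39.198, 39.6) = 39.198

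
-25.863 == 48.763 False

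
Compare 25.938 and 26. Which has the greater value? 26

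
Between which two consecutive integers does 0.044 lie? 0 and 1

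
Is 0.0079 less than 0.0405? Yes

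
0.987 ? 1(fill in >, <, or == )<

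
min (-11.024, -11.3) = -11.3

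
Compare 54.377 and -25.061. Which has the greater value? 54.377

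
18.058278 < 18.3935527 True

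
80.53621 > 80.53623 False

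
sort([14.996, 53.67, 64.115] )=[14.996, 53.67, 64.115]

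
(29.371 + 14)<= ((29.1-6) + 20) False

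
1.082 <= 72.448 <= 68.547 False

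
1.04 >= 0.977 True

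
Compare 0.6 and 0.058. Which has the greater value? 0.6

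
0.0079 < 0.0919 True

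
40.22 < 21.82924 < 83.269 False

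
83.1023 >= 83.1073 False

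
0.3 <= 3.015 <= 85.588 True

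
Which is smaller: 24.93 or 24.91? 24.91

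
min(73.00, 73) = 73.00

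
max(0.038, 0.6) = 0.6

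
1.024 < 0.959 False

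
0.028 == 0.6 False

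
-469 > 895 False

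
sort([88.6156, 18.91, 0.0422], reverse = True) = [88.6156, 18.91, 0.0422]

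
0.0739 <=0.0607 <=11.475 False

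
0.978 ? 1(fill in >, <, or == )<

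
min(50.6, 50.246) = 50.246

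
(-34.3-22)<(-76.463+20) False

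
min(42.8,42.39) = 42.39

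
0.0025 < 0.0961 True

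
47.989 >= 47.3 True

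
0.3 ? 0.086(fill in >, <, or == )>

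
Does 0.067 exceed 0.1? No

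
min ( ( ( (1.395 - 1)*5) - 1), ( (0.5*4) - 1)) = 0.975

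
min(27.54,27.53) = 27.53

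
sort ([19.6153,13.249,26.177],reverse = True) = [26.177,19.6153,13.249]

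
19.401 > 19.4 True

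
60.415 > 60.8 False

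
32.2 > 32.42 False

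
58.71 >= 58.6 True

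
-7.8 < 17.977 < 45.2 True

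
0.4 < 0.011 False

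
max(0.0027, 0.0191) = 0.0191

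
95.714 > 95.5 True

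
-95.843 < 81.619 True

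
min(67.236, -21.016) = -21.016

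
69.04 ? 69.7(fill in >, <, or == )<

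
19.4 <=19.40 True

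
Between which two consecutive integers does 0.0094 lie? 0 and 1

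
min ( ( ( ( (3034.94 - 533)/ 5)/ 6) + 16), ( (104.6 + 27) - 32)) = 99.398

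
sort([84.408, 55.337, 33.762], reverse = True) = [84.408, 55.337, 33.762]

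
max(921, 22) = 921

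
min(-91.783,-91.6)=-91.783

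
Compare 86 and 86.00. They are equal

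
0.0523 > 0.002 True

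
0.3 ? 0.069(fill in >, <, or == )>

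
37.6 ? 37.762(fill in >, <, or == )<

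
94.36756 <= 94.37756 True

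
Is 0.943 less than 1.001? Yes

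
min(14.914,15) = 14.914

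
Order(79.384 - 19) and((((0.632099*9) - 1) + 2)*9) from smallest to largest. ((((0.632099*9) - 1) + 2)*9), (79.384 - 19)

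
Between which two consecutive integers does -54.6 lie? -55 and -54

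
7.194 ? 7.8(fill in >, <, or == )<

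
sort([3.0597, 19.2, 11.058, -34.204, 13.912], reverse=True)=[19.2, 13.912, 11.058, 3.0597, -34.204]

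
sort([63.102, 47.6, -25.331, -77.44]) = [-77.44, -25.331, 47.6, 63.102]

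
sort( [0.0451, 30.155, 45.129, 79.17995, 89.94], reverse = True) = [89.94, 79.17995, 45.129, 30.155, 0.0451]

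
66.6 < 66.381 False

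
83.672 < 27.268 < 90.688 False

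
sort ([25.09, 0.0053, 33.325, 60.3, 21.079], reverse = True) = [60.3, 33.325, 25.09, 21.079, 0.0053]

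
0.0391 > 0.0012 True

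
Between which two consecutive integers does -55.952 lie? -56 and -55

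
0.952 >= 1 False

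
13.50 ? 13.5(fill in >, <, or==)==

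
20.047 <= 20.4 True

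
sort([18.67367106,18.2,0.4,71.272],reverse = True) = [71.272,18.67367106,18.2,0.4]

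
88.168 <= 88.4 True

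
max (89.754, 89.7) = 89.754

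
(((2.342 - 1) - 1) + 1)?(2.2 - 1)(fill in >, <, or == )>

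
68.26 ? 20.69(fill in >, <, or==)>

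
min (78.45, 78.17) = 78.17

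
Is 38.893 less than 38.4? No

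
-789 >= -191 False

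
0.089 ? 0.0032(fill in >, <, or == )>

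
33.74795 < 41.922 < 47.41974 True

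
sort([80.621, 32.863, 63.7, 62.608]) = [32.863, 62.608, 63.7, 80.621]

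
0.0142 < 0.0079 False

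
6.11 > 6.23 False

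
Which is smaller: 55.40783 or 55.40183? 55.40183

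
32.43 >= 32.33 True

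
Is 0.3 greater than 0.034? Yes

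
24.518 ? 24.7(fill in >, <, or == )<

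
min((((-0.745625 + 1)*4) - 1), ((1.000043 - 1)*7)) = 0.000301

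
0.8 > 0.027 True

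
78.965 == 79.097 False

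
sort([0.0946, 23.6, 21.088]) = [0.0946, 21.088, 23.6]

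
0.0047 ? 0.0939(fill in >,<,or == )<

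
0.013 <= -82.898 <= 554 False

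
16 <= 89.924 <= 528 True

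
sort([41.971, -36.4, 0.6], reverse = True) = [41.971, 0.6, -36.4]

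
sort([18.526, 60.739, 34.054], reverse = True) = [60.739, 34.054, 18.526]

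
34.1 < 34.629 True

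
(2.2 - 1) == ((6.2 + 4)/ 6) False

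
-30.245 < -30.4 False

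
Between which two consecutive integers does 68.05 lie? 68 and 69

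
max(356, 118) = 356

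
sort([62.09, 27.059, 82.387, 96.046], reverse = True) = [96.046, 82.387, 62.09, 27.059]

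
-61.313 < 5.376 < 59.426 True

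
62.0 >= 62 True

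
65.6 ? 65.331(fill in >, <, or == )>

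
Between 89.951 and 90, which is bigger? 90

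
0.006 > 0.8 False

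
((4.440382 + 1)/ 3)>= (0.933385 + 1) False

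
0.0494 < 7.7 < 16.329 True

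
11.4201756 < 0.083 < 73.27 False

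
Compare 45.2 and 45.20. They are equal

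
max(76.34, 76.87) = 76.87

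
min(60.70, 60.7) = 60.70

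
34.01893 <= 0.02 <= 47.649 False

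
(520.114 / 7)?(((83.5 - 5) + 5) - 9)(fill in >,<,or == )<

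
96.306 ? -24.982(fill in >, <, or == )>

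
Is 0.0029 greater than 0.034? No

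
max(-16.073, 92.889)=92.889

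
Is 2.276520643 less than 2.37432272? Yes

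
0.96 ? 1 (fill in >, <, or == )<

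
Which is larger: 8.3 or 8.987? 8.987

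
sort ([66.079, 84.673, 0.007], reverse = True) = [84.673, 66.079, 0.007]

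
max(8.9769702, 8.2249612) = 8.9769702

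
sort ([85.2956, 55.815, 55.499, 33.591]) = [33.591, 55.499, 55.815, 85.2956]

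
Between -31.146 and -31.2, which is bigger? -31.146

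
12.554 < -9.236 False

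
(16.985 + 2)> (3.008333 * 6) True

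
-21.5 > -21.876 True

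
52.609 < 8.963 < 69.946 False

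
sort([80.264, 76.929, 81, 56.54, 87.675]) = [56.54, 76.929, 80.264, 81, 87.675]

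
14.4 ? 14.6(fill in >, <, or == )<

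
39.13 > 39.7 False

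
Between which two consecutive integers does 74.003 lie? 74 and 75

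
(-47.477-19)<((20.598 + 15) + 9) True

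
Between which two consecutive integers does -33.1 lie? -34 and -33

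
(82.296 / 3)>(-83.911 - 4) True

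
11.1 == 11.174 False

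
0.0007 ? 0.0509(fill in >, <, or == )<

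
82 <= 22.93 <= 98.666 False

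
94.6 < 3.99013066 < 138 False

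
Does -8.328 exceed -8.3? No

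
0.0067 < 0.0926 True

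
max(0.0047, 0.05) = 0.05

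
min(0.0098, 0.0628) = 0.0098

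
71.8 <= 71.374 False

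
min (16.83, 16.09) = 16.09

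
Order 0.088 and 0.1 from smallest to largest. 0.088, 0.1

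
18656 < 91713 True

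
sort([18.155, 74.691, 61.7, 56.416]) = [18.155, 56.416, 61.7, 74.691]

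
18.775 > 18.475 True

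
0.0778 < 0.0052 False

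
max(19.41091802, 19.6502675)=19.6502675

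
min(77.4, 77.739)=77.4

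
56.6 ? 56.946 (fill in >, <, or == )<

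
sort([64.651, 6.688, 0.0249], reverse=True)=[64.651, 6.688, 0.0249]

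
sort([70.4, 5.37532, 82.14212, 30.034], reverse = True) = [82.14212, 70.4, 30.034, 5.37532]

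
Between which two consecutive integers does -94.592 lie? -95 and -94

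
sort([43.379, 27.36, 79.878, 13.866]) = [13.866, 27.36, 43.379, 79.878]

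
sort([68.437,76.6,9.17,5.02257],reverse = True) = [76.6,68.437,9.17,5.02257]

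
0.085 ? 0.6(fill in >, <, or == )<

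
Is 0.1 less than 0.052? No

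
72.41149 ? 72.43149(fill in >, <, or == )<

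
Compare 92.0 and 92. They are equal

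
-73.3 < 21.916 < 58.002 True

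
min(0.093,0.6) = 0.093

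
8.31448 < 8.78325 True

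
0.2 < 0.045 False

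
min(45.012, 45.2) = 45.012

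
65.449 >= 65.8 False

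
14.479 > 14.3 True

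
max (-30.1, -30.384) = -30.1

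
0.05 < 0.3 True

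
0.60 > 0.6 False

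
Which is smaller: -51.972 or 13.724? -51.972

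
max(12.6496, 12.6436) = 12.6496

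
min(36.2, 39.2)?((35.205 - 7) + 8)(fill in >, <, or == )<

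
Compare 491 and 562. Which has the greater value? 562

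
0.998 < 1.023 True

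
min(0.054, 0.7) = 0.054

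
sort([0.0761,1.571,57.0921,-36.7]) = [-36.7,0.0761,1.571,57.0921]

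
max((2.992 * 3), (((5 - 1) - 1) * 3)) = 9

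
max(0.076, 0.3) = 0.3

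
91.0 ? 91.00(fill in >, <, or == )==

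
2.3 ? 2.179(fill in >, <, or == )>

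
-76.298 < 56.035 True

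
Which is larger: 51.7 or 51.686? 51.7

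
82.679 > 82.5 True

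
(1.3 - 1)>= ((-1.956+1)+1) True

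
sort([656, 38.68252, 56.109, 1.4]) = [1.4, 38.68252, 56.109, 656]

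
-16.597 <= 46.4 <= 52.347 True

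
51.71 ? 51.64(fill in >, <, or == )>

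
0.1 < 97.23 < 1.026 False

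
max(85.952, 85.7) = 85.952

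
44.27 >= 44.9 False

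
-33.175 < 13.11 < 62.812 True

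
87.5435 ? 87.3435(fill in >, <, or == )>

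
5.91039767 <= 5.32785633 False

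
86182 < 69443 False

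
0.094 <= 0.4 True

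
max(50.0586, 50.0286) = 50.0586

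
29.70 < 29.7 False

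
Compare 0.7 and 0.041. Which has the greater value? 0.7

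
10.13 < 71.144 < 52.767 False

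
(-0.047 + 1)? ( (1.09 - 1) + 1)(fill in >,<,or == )<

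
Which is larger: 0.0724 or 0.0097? 0.0724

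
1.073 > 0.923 True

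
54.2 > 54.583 False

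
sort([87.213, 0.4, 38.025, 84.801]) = [0.4, 38.025, 84.801, 87.213]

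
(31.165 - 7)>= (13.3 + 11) False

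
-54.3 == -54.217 False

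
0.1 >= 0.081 True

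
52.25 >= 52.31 False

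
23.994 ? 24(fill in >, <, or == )<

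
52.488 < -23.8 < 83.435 False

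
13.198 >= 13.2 False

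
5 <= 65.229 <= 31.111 False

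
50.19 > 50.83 False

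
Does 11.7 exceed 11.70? No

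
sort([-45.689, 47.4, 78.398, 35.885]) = [-45.689, 35.885, 47.4, 78.398]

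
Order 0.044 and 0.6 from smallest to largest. 0.044, 0.6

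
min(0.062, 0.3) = 0.062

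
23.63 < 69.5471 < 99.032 True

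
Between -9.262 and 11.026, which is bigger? 11.026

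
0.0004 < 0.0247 True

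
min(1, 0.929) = 0.929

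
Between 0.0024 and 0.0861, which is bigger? 0.0861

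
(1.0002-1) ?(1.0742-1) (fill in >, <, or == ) <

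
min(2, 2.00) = 2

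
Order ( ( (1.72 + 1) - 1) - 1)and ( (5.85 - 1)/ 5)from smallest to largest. ( ( (1.72 + 1) - 1) - 1),( (5.85 - 1)/ 5)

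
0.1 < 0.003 False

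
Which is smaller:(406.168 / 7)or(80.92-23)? (80.92-23)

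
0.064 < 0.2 True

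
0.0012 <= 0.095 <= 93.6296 True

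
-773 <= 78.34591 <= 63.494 False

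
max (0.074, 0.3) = 0.3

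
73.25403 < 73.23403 False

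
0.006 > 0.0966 False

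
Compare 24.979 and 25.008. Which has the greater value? 25.008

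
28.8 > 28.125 True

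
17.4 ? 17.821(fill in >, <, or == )<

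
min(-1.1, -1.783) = -1.783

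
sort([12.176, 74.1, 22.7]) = [12.176, 22.7, 74.1]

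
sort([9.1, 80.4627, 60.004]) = [9.1, 60.004, 80.4627]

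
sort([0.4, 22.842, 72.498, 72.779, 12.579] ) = [0.4, 12.579, 22.842, 72.498, 72.779]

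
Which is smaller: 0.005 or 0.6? 0.005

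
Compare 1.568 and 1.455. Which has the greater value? 1.568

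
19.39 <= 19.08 False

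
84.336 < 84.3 False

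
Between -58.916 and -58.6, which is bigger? -58.6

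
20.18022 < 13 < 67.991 False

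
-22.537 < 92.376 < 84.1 False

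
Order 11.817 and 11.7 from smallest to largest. 11.7,11.817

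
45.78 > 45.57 True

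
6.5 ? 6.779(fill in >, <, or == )<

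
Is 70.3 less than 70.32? Yes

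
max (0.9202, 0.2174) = 0.9202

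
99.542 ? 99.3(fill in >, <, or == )>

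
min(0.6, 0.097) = 0.097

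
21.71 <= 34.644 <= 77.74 True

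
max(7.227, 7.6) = 7.6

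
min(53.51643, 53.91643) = 53.51643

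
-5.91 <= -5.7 True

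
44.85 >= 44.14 True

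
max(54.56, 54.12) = 54.56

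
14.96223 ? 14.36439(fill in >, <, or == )>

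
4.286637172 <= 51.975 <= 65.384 True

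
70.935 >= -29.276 True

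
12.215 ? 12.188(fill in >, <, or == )>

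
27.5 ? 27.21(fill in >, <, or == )>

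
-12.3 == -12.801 False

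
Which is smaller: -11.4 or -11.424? -11.424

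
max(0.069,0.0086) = 0.069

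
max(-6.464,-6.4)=-6.4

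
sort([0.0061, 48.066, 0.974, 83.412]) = [0.0061, 0.974, 48.066, 83.412]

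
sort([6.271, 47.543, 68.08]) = [6.271, 47.543, 68.08]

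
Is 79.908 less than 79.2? No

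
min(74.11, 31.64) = 31.64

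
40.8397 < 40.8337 False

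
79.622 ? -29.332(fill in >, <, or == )>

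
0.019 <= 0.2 True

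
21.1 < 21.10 False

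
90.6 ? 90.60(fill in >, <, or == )==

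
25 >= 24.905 True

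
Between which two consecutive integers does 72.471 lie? 72 and 73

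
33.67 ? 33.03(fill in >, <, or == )>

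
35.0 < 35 False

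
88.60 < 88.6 False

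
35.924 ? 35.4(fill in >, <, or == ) >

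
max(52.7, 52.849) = 52.849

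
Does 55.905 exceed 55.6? Yes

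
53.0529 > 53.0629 False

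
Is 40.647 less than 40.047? No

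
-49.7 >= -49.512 False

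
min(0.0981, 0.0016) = 0.0016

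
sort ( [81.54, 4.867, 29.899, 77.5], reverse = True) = [81.54, 77.5, 29.899, 4.867]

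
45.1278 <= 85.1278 True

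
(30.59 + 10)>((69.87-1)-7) False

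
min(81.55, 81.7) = 81.55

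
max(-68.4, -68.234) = -68.234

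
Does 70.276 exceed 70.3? No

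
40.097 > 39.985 True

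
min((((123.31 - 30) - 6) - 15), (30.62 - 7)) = 23.62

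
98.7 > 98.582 True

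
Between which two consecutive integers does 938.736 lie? 938 and 939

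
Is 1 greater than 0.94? Yes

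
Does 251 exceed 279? No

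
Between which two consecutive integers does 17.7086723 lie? 17 and 18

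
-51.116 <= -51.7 False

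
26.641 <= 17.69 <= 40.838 False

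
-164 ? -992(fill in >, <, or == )>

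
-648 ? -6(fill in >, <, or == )<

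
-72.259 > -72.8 True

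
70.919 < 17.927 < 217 False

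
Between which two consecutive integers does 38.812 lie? 38 and 39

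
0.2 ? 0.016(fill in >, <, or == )>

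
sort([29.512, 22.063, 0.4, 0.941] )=[0.4, 0.941, 22.063, 29.512]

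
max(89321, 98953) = 98953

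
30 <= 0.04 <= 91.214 False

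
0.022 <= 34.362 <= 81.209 True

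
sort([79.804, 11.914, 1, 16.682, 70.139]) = [1, 11.914, 16.682, 70.139, 79.804]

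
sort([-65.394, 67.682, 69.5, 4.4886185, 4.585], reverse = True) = [69.5, 67.682, 4.585, 4.4886185, -65.394]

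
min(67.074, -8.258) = -8.258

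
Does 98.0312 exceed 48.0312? Yes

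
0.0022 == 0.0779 False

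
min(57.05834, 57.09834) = 57.05834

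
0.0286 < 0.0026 False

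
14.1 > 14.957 False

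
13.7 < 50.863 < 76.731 True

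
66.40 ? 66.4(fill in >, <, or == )==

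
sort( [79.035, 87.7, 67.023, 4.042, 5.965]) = [4.042, 5.965, 67.023, 79.035, 87.7]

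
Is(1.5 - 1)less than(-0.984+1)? No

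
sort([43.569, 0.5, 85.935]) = [0.5, 43.569, 85.935]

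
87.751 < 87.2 False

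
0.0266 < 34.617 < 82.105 True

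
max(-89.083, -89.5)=-89.083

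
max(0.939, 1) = 1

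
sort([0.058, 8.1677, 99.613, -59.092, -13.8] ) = [-59.092, -13.8, 0.058, 8.1677, 99.613]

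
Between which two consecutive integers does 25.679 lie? 25 and 26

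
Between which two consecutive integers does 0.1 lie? 0 and 1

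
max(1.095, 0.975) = 1.095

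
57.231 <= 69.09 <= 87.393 True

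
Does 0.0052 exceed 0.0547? No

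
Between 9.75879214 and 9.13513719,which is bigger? 9.75879214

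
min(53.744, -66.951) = -66.951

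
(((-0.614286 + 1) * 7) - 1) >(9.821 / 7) True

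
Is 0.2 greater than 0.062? Yes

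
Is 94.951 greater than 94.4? Yes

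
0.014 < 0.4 True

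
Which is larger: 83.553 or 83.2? 83.553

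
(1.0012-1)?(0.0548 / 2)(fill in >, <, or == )<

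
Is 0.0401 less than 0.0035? No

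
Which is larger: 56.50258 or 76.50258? 76.50258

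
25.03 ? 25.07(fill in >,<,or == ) <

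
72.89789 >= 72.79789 True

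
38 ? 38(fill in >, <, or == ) ==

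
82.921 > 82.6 True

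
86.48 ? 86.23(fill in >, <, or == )>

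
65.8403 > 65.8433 False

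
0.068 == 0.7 False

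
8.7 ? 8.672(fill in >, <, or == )>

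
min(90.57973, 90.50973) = 90.50973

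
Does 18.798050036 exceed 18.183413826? Yes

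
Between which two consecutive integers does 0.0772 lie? 0 and 1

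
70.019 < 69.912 False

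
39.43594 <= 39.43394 False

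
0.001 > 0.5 False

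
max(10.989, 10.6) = 10.989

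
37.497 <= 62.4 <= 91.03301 True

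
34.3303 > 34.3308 False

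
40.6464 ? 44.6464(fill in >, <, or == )<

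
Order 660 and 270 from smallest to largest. 270, 660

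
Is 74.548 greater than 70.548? Yes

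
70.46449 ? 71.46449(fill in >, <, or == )<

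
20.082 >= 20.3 False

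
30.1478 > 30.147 True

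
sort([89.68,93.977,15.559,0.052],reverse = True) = [93.977,89.68,15.559,0.052]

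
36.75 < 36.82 True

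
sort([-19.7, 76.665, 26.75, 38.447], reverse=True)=[76.665, 38.447, 26.75, -19.7]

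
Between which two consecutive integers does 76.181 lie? 76 and 77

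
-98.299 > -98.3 True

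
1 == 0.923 False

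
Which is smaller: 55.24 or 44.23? 44.23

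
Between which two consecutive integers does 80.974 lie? 80 and 81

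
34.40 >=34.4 True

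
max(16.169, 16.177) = 16.177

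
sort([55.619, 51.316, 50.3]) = [50.3, 51.316, 55.619]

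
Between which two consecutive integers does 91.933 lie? 91 and 92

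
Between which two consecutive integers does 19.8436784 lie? 19 and 20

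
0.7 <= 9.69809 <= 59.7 True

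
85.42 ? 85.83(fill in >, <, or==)<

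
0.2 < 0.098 False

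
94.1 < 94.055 False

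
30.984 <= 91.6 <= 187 True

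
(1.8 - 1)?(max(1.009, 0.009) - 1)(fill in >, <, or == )>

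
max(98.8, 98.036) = 98.8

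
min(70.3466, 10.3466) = 10.3466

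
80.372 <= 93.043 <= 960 True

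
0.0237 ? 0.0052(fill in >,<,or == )>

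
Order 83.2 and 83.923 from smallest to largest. 83.2, 83.923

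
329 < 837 True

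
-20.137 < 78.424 True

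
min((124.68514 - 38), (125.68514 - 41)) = 84.68514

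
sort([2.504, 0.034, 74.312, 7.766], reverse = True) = [74.312, 7.766, 2.504, 0.034]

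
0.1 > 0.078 True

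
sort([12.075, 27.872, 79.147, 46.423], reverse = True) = [79.147, 46.423, 27.872, 12.075]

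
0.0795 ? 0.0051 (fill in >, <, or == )>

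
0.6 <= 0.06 False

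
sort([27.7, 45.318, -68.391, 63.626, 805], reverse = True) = [805, 63.626, 45.318, 27.7, -68.391]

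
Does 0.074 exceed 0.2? No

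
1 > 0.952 True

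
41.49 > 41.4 True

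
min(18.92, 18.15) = 18.15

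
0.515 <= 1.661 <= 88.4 True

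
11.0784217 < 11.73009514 True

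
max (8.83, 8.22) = 8.83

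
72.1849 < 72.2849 True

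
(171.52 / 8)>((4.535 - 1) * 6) True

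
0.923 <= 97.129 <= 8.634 False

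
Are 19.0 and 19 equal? Yes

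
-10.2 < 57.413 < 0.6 False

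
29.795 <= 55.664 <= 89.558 True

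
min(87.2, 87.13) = 87.13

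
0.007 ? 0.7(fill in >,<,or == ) <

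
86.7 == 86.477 False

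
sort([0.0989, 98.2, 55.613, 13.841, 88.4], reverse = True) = [98.2, 88.4, 55.613, 13.841, 0.0989]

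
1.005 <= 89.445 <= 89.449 True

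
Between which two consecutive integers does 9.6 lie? 9 and 10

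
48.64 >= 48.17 True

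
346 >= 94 True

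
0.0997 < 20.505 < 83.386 True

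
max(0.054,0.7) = 0.7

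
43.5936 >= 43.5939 False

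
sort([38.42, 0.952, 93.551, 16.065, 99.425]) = [0.952, 16.065, 38.42, 93.551, 99.425]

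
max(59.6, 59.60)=59.60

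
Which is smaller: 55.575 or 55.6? 55.575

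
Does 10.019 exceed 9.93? Yes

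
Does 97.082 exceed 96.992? Yes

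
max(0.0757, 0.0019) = 0.0757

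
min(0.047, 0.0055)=0.0055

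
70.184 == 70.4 False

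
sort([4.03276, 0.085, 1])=[0.085, 1, 4.03276]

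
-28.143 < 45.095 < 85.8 True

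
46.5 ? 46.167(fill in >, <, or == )>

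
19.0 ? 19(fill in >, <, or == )==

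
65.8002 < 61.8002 False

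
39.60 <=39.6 True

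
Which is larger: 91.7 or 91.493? 91.7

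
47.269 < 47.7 True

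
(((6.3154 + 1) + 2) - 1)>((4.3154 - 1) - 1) True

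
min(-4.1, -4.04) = -4.1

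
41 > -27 True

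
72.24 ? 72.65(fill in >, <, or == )<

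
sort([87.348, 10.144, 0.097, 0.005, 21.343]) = [0.005, 0.097, 10.144, 21.343, 87.348]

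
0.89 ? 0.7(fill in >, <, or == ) >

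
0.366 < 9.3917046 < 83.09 True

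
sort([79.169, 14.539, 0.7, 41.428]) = [0.7, 14.539, 41.428, 79.169]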